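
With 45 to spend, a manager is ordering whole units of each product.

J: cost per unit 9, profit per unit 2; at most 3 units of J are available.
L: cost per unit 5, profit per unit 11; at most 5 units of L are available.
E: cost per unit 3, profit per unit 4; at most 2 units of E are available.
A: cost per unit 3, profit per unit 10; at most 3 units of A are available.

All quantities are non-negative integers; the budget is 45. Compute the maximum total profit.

93

5×L, 1×E, and 3×A: cost 37 ≤ 45, profit 5·11 + 1·4 + 3·10 = 89.
5×L, 2×E, and 3×A: cost 40 ≤ 45, profit 5·11 + 2·4 + 3·10 = 93.
Best is 93.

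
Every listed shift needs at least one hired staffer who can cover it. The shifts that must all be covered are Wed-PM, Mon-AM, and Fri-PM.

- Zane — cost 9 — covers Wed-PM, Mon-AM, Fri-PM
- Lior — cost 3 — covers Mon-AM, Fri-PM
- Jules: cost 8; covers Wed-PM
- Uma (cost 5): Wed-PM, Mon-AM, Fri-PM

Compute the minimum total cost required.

5

The greedy cost-per-new-shift heuristic would pick Lior and Uma for 8, but a cheaper cover exists.
Uma alone covers Wed-PM, Mon-AM, Fri-PM — every shift.
Total cost: 5.
No cover costs less than 5.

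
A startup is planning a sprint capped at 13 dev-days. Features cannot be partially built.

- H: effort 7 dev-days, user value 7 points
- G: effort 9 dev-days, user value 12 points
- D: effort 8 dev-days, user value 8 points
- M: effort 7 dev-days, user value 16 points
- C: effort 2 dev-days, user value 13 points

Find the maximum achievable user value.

Allowing fractional choices, the relaxed optimum would be about 34.3, but features are indivisible.
G + C: effort 9 + 2 = 11 ≤ 13, user value 12 + 13 = 25.
D + C: effort 8 + 2 = 10 ≤ 13, user value 8 + 13 = 21.
M + C: effort 7 + 2 = 9 ≤ 13, user value 16 + 13 = 29.
Best is M and C with total user value 29.

29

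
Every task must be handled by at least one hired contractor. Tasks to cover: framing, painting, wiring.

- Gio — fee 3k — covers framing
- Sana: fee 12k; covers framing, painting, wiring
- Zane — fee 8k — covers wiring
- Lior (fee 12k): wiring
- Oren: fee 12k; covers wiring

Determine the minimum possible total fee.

This is an integer covering problem.
The greedy cost-per-new-task heuristic would pick Gio and Sana for 15, but a cheaper cover exists.
Sana alone covers framing, painting, wiring — every task.
Total fee: 12.
No cover costs less than 12.

12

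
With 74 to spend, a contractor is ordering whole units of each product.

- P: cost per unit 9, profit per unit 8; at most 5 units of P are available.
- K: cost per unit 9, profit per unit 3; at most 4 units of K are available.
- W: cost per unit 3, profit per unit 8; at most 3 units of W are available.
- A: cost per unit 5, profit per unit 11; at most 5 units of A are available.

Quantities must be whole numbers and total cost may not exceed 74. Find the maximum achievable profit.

5×P, 3×W, and 4×A: cost 74 ≤ 74, profit 5·8 + 3·8 + 4·11 = 108.
4×P, 3×W, and 5×A: cost 70 ≤ 74, profit 4·8 + 3·8 + 5·11 = 111.
Best is 111.

111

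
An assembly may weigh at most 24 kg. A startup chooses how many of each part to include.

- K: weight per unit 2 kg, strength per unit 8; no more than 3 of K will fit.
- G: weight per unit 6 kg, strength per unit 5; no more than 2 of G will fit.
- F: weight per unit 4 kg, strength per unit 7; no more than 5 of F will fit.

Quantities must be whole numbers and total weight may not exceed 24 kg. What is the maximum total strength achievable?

This is a bounded integer knapsack.
K has the best ratio (8/2); taking only K gives at most 3×8 = 24 (stopped by the supply cap of 3).
Mixing does better — 3×K and 4×F: weight 22 ≤ 24, strength 3·8 + 4·7 = 52.

52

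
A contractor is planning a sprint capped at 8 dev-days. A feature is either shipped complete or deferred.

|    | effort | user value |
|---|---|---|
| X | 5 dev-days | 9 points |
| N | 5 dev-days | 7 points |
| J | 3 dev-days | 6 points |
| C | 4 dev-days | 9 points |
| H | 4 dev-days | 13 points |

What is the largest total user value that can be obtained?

22

J + H: effort 3 + 4 = 7 ≤ 8, user value 6 + 13 = 19.
C + H: effort 4 + 4 = 8 ≤ 8, user value 9 + 13 = 22.
Best is C and H with total user value 22.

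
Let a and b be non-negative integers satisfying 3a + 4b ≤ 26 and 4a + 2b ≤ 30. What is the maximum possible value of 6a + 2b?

Relaxing integrality, the LP optimum is 45.00 at (a,b) = (7.5, 0), which is not an integer point.
(a,b)=(7,1) is feasible, giving 44.
(a,b)=(7,0) is feasible, giving 42.
(a,b)=(6,2) is feasible, giving 40.
The best lattice point is (7,1), giving 44.

44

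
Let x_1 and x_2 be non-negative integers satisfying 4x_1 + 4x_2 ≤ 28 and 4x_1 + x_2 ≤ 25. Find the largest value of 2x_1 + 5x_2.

35

(x_1,x_2)=(0,7): 4·0+4·7=28≤28, 4·0+1·7=7≤25, objective 35.
(x_1,x_2)=(1,6): 4·1+4·6=28≤28, 4·1+1·6=10≤25, objective 32.
(x_1,x_2)=(0,6): 4·0+4·6=24≤28, 4·0+1·6=6≤25, objective 30.
No feasible integer point exceeds 35.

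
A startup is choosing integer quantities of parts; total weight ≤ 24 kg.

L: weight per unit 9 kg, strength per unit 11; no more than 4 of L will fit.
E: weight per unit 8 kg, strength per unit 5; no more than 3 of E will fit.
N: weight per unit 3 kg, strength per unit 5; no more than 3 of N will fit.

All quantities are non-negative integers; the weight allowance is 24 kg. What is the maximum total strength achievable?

32

N has the best ratio (5/3); taking only N gives at most 3×5 = 15 (stopped by the supply cap of 3).
Mixing does better — 2×L and 2×N: weight 24 ≤ 24, strength 2·11 + 2·5 = 32.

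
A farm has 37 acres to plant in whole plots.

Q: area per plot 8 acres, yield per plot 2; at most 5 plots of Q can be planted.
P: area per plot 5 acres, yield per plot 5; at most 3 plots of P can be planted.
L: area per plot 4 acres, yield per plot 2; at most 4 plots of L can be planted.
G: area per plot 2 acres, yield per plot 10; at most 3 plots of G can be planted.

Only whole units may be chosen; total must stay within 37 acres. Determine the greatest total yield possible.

53

This is a bounded integer knapsack.
G has the best ratio (10/2); taking only G gives at most 3×10 = 30 (stopped by the supply cap of 3).
Mixing does better — 3×P, 4×L, and 3×G: area 37 ≤ 37, yield 3·5 + 4·2 + 3·10 = 53.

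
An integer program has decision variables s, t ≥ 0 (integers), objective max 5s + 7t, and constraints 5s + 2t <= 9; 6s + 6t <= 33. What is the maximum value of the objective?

28

The continuous relaxation peaks at (0, 4.5) with value 31.50; rounding to a feasible lattice point costs some objective.
(s,t)=(0,4) is feasible, giving 28.
(s,t)=(0,3) is feasible, giving 21.
The best lattice point is (0,4), giving 28.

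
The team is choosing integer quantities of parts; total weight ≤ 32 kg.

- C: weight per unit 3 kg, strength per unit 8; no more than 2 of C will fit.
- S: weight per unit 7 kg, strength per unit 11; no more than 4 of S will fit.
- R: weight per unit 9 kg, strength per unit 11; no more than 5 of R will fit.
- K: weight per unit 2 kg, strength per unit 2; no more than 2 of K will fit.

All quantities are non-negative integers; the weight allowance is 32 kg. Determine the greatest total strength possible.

C has the best ratio (8/3); taking only C gives at most 2×8 = 16 (stopped by the supply cap of 2).
Mixing does better — 2×C, 3×S, and 2×K: weight 31 ≤ 32, strength 2·8 + 3·11 + 2·2 = 53.

53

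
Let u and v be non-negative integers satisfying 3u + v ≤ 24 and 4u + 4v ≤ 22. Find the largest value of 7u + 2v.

35

(u,v)=(5,0): 3·5+1·0=15≤24, 4·5+4·0=20≤22, objective 35.
(u,v)=(4,1): 3·4+1·1=13≤24, 4·4+4·1=20≤22, objective 30.
(u,v)=(4,0): 3·4+1·0=12≤24, 4·4+4·0=16≤22, objective 28.
The best lattice point is (5,0), giving 35.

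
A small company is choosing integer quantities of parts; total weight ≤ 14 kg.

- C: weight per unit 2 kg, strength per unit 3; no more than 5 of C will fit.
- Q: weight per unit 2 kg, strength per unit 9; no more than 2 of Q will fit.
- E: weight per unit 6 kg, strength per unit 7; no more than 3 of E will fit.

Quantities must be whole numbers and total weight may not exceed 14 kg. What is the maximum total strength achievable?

Take 5×C and 2×Q: weight 14 ≤ 14, strength 5·3 + 2·9 = 33.
Q has the best ratio (9/2) and is taken to its limit of 2; remaining capacity is filled optimally with the others.

33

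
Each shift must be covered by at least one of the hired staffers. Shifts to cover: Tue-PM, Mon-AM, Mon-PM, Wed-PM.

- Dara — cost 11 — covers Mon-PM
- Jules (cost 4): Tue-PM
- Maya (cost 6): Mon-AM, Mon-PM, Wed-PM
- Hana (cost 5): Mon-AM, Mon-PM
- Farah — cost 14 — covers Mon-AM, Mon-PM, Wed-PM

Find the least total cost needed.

10

Choose Jules and Maya: together they cover Tue-PM, Mon-AM, Mon-PM, Wed-PM — every shift.
Total cost: 4 + 6 = 10.
No cover costs less than 10.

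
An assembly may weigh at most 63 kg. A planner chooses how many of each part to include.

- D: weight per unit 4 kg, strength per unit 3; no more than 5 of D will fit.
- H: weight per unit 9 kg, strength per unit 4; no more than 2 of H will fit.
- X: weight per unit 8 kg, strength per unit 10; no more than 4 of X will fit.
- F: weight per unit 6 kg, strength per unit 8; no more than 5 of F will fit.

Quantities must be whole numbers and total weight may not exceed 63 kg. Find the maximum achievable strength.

80

F has the best ratio (8/6); taking only F gives at most 5×8 = 40 (stopped by the supply cap of 5).
Mixing does better — 4×X and 5×F: weight 62 ≤ 63, strength 4·10 + 5·8 = 80.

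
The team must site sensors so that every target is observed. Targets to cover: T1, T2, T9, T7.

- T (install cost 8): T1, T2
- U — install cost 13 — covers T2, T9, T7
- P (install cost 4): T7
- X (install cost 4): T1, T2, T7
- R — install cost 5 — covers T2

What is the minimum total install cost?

17

Choose U and X: together they cover T1, T2, T9, T7 — every target.
Total install cost: 13 + 4 = 17.
No cover costs less than 17.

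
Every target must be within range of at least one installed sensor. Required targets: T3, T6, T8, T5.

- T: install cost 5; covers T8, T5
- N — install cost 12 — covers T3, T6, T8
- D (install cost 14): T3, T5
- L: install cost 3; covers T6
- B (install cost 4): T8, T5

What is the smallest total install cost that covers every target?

This is an integer covering problem.
The greedy cost-per-new-target heuristic would pick B, L, and N for 19, but a cheaper cover exists.
Choose N and B: together they cover T3, T6, T8, T5 — every target.
Total install cost: 12 + 4 = 16.
No cover costs less than 16.

16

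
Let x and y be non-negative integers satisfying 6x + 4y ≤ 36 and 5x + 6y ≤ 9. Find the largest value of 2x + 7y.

(x,y)=(0,1): 6·0+4·1=4≤36, 5·0+6·1=6≤9, objective 7.
(x,y)=(1,0): 6·1+4·0=6≤36, 5·1+6·0=5≤9, objective 2.
(x,y)=(0,0): 6·0+4·0=0≤36, 5·0+6·0=0≤9, objective 0.
Maximum is 7 at (x,y)=(0,1).

7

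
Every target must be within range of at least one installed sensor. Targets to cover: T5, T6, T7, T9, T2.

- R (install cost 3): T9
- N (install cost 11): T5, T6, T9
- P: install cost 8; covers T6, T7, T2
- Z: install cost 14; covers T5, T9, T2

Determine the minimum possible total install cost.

This is an integer covering problem.
Choose N and P: together they cover T5, T6, T7, T9, T2 — every target.
Total install cost: 11 + 8 = 19.

19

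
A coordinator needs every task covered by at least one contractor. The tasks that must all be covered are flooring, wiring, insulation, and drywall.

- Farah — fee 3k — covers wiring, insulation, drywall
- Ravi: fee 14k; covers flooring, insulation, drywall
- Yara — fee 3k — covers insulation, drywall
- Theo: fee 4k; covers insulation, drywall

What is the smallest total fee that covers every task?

Choose Farah and Ravi: together they cover flooring, wiring, insulation, drywall — every task.
Total fee: 3 + 14 = 17.
No cover costs less than 17.

17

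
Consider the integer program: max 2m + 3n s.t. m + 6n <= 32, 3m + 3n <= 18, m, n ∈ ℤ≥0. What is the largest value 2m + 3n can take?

17

(m,n)=(1,5): 1·1+6·5=31≤32, 3·1+3·5=18≤18, objective 17.
(m,n)=(2,4): 1·2+6·4=26≤32, 3·2+3·4=18≤18, objective 16.
(m,n)=(0,5): 1·0+6·5=30≤32, 3·0+3·5=15≤18, objective 15.
(m,n)=(1,4): 1·1+6·4=25≤32, 3·1+3·4=15≤18, objective 14.
No feasible integer point exceeds 17.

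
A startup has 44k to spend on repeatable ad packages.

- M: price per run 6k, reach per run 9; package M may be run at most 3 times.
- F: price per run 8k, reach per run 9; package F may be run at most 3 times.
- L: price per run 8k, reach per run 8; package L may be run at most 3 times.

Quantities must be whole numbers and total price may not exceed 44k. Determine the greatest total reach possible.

54

M has the best ratio (9/6); taking only M gives at most 3×9 = 27 (stopped by the supply cap of 3).
Mixing does better — 3×M and 3×F: price 42 ≤ 44, reach 3·9 + 3·9 = 54.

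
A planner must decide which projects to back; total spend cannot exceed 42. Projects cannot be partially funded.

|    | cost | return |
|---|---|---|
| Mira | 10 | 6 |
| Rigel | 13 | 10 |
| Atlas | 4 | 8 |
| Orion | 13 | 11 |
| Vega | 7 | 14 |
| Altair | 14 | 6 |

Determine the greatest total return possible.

Allowing fractional choices, the relaxed optimum would be about 46.0, but projects are indivisible.
Atlas + Orion + Vega + Altair: cost 4 + 13 + 7 + 14 = 38 ≤ 42, return 8 + 11 + 14 + 6 = 39.
Mira + Atlas + Orion + Vega: cost 10 + 4 + 13 + 7 = 34 ≤ 42, return 6 + 8 + 11 + 14 = 39.
Rigel + Atlas + Orion + Vega: cost 13 + 4 + 13 + 7 = 37 ≤ 42, return 10 + 8 + 11 + 14 = 43.
Best is Rigel, Atlas, Orion, and Vega with total return 43.

43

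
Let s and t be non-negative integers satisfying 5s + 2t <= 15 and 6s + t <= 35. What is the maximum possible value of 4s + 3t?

21

The continuous relaxation peaks at (0, 7.5) with value 22.50; rounding to a feasible lattice point costs some objective.
(s,t)=(0,7): 5·0+2·7=14≤15, 6·0+1·7=7≤35, objective 21.
(s,t)=(0,6): 5·0+2·6=12≤15, 6·0+1·6=6≤35, objective 18.
The best lattice point is (0,7), giving 21.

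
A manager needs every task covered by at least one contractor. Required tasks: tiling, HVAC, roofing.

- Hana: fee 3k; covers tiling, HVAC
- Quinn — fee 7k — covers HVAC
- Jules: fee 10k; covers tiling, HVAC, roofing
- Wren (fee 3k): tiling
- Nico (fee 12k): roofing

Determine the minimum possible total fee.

The greedy cost-per-new-task heuristic would pick Hana and Jules for 13, but a cheaper cover exists.
Jules alone covers tiling, HVAC, roofing — every task.
Total fee: 10.
No cover costs less than 10.

10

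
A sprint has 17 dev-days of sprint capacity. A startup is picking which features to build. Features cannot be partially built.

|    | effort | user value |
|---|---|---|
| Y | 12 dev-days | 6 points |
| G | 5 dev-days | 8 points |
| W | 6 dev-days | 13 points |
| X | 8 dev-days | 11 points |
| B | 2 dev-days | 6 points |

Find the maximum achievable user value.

30

Allowing fractional choices, the relaxed optimum would be about 32.5, but features are indivisible.
W + X + B: effort 6 + 8 + 2 = 16 ≤ 17, user value 13 + 11 + 6 = 30.
G + W + B: effort 5 + 6 + 2 = 13 ≤ 17, user value 8 + 13 + 6 = 27.
G + X + B: effort 5 + 8 + 2 = 15 ≤ 17, user value 8 + 11 + 6 = 25.
Best is W, X, and B with total user value 30.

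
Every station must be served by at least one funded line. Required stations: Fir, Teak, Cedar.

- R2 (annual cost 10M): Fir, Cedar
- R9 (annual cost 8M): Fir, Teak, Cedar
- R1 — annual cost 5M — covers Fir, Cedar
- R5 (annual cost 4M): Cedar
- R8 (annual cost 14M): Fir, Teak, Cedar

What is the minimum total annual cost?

This is an integer covering problem.
The greedy cost-per-new-station heuristic would pick R1 and R9 for 13, but a cheaper cover exists.
R9 alone covers Fir, Teak, Cedar — every station.
Total annual cost: 8.
No cover costs less than 8.

8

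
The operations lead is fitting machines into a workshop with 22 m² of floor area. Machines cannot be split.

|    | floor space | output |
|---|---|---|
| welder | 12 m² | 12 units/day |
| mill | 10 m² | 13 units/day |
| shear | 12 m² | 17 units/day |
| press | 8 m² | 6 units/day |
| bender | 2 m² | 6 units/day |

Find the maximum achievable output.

This is an integer program with binary decision variables.
Allowing fractional choices, the relaxed optimum would be about 33.4, but machines are indivisible.
mill + press + bender: floor space 10 + 8 + 2 = 20 ≤ 22, output 13 + 6 + 6 = 25.
shear + press + bender: floor space 12 + 8 + 2 = 22 ≤ 22, output 17 + 6 + 6 = 29.
mill + shear: floor space 10 + 12 = 22 ≤ 22, output 13 + 17 = 30.
Best is mill and shear with total output 30.

30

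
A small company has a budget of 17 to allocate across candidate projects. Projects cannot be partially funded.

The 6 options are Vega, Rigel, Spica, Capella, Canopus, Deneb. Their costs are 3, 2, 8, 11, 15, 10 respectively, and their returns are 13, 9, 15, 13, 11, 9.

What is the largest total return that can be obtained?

37

Vega + Rigel + Deneb: cost 3 + 2 + 10 = 15 ≤ 17, return 13 + 9 + 9 = 31.
Vega + Rigel + Capella: cost 3 + 2 + 11 = 16 ≤ 17, return 13 + 9 + 13 = 35.
Vega + Rigel + Spica: cost 3 + 2 + 8 = 13 ≤ 17, return 13 + 9 + 15 = 37.
Best is Vega, Rigel, and Spica with total return 37.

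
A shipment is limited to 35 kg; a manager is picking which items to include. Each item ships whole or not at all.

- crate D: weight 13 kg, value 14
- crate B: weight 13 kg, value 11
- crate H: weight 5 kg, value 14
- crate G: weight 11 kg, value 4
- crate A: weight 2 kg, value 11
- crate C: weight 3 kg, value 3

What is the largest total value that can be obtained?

50

This is an integer program with binary decision variables.
Allowing fractional choices, the relaxed optimum would be about 52.2, but items are indivisible.
crate D + crate B + crate H + crate A: weight 13 + 13 + 5 + 2 = 33 ≤ 35, value 14 + 11 + 14 + 11 = 50.
crate D + crate H + crate G + crate A: weight 13 + 5 + 11 + 2 = 31 ≤ 35, value 14 + 14 + 4 + 11 = 43.
crate D + crate H + crate G + crate A + crate C: weight 13 + 5 + 11 + 2 + 3 = 34 ≤ 35, value 14 + 14 + 4 + 11 + 3 = 46.
Best is crate D, crate B, crate H, and crate A with total value 50.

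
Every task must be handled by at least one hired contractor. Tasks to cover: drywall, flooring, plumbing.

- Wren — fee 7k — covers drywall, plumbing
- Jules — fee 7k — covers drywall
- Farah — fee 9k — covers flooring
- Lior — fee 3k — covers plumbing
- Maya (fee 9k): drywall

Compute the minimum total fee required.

The greedy cost-per-new-task heuristic would pick Lior, Wren, and Farah for 19, but a cheaper cover exists.
Choose Wren and Farah: together they cover drywall, flooring, plumbing — every task.
Total fee: 7 + 9 = 16.
No cover costs less than 16.

16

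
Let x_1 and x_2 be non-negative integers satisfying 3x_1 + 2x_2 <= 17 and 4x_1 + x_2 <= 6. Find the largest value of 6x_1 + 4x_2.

(x_1,x_2)=(0,6): 3·0+2·6=12≤17, 4·0+1·6=6≤6, objective 24.
(x_1,x_2)=(0,5): 3·0+2·5=10≤17, 4·0+1·5=5≤6, objective 20.
The best lattice point is (0,6), giving 24.

24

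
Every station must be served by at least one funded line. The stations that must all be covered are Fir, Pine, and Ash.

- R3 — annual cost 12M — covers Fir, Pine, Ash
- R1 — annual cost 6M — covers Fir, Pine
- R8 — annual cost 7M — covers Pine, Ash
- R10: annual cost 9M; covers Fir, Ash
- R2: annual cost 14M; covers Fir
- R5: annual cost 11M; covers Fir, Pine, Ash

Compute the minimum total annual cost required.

11

This is an integer covering problem.
The greedy cost-per-new-station heuristic would pick R1 and R8 for 13, but a cheaper cover exists.
R5 alone covers Fir, Pine, Ash — every station.
Total annual cost: 11.
No cover costs less than 11.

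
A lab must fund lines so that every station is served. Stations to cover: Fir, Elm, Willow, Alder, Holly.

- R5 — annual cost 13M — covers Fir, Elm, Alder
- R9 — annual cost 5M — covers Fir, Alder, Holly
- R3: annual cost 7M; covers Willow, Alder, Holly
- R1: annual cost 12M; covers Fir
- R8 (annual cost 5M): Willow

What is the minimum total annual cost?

20

The greedy cost-per-new-station heuristic would pick R9, R8, and R5 for 23, but a cheaper cover exists.
Choose R5 and R3: together they cover Fir, Elm, Willow, Alder, Holly — every station.
Total annual cost: 13 + 7 = 20.
No cover costs less than 20.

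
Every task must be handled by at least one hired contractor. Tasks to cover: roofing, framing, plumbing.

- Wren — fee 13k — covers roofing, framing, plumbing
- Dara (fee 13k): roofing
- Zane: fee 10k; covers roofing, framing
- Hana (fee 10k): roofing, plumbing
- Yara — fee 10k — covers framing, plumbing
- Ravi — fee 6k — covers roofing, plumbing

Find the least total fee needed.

This is an integer covering problem.
The greedy cost-per-new-task heuristic would pick Ravi and Zane for 16, but a cheaper cover exists.
Wren alone covers roofing, framing, plumbing — every task.
Total fee: 13.
No cover costs less than 13.

13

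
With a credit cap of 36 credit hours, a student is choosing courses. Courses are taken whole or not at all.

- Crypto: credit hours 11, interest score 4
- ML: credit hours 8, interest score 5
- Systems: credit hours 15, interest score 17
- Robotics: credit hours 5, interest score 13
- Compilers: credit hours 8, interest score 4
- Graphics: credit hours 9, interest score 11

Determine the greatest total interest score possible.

41

Take Systems, Robotics, and Graphics: credit hours 15 + 5 + 9 = 29 ≤ 36, interest score 17 + 13 + 11 = 41.
No other feasible combination does better.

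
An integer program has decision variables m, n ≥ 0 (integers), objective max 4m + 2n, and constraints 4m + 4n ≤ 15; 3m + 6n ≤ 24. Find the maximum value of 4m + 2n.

(m,n)=(3,0): 4·3+4·0=12≤15, 3·3+6·0=9≤24, objective 12.
(m,n)=(2,1): 4·2+4·1=12≤15, 3·2+6·1=12≤24, objective 10.
(m,n)=(2,0): 4·2+4·0=8≤15, 3·2+6·0=6≤24, objective 8.
No feasible integer point exceeds 12.

12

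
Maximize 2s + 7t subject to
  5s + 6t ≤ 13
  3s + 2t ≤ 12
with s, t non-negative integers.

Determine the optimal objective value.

Relaxing integrality, the LP optimum is 15.17 at (s,t) = (0, 2.17), which is not an integer point.
(s,t)=(0,2): 5·0+6·2=12≤13, 3·0+2·2=4≤12, objective 14.
(s,t)=(1,1): 5·1+6·1=11≤13, 3·1+2·1=5≤12, objective 9.
(s,t)=(0,1): 5·0+6·1=6≤13, 3·0+2·1=2≤12, objective 7.
No feasible integer point exceeds 14.

14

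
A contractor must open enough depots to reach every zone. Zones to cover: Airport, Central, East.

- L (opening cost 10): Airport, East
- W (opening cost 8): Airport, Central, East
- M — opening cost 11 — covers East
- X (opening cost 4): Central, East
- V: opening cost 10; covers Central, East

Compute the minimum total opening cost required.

8

This is an integer covering problem.
W alone covers Airport, Central, East — every zone.
Total opening cost: 8.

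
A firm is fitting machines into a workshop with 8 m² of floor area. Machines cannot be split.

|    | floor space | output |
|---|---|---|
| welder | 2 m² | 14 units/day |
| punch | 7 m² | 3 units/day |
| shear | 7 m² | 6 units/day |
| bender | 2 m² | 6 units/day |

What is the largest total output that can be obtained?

20

Take welder and bender: floor space 2 + 2 = 4 ≤ 8, output 14 + 6 = 20.
No other feasible combination does better.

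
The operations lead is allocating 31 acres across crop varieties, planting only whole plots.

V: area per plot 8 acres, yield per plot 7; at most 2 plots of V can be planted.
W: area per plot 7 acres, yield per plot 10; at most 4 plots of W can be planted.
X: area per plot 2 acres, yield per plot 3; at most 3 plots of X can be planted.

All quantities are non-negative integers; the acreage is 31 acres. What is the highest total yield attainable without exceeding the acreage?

43

4×W and 1×X: area 30 ≤ 31, yield 4·10 + 1·3 = 43.
4×W: area 28 ≤ 31, yield 4·10 = 40.
Best is 43.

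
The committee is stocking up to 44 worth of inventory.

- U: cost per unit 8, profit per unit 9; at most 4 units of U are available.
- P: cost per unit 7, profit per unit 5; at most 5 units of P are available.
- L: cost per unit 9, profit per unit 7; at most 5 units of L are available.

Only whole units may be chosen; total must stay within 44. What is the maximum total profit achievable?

This is a bounded integer knapsack.
3×U and 2×L: cost 42 ≤ 44, profit 3·9 + 2·7 = 41.
4×U and 1×L: cost 41 ≤ 44, profit 4·9 + 1·7 = 43.
Best is 43.

43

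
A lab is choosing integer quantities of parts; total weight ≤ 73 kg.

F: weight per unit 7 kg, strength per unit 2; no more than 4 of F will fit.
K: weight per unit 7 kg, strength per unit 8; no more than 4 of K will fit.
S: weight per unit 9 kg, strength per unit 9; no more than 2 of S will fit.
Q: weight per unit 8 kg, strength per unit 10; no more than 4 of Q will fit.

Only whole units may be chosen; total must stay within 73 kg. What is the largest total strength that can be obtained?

Q has the best ratio (10/8); taking only Q gives at most 4×10 = 40 (stopped by the supply cap of 4).
Mixing does better — 3×K, 2×S, and 4×Q: weight 71 ≤ 73, strength 3·8 + 2·9 + 4·10 = 82.

82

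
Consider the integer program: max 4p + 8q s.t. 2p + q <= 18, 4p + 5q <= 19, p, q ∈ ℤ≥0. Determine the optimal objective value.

28

The continuous relaxation peaks at (0, 3.8) with value 30.40; rounding to a feasible lattice point costs some objective.
(p,q)=(1,3) is feasible, giving 28.
(p,q)=(0,3) is feasible, giving 24.
(p,q)=(2,2) is feasible, giving 24.
Maximum is 28 at (p,q)=(1,3).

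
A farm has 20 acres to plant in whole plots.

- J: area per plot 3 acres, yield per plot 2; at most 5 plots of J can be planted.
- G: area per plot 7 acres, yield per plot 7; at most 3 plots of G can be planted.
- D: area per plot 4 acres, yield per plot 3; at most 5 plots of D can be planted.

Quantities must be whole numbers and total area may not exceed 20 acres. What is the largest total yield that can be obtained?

18

G has the best ratio (7/7); taking only G gives at most 2×7 = 14 (stopped by the area limit).
Mixing does better — 2×J and 2×G: area 20 ≤ 20, yield 2·2 + 2·7 = 18.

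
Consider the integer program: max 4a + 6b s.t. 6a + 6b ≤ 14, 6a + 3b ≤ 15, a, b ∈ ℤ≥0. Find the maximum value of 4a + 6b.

The continuous relaxation peaks at (0, 2.33) with value 14.00; rounding to a feasible lattice point costs some objective.
(a,b)=(0,2): 6·0+6·2=12≤14, 6·0+3·2=6≤15, objective 12.
(a,b)=(1,1): 6·1+6·1=12≤14, 6·1+3·1=9≤15, objective 10.
(a,b)=(0,1): 6·0+6·1=6≤14, 6·0+3·1=3≤15, objective 6.
Maximum is 12 at (a,b)=(0,2).

12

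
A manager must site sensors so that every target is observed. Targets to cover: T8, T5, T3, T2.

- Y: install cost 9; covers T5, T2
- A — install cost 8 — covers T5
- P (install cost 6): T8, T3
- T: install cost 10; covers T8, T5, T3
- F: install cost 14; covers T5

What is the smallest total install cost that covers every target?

This is a weighted set-cover instance.
Choose Y and P: together they cover T8, T5, T3, T2 — every target.
Total install cost: 9 + 6 = 15.
No cover costs less than 15.

15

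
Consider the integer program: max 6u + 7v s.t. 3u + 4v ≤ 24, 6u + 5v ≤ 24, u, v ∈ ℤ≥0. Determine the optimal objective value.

(u,v)=(0,4) is feasible, giving 28.
(u,v)=(1,3) is feasible, giving 27.
(u,v)=(0,3) is feasible, giving 21.
No feasible integer point exceeds 28.

28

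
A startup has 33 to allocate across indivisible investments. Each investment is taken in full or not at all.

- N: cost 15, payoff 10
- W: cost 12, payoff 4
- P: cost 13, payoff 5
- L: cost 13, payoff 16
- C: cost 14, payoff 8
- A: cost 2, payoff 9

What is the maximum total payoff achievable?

L + C + A: cost 13 + 14 + 2 = 29 ≤ 33, payoff 16 + 8 + 9 = 33.
N + L + A: cost 15 + 13 + 2 = 30 ≤ 33, payoff 10 + 16 + 9 = 35.
Best is N, L, and A with total payoff 35.

35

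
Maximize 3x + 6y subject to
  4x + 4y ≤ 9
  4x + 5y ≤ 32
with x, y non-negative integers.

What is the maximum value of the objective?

(x,y)=(0,2): 4·0+4·2=8≤9, 4·0+5·2=10≤32, objective 12.
(x,y)=(1,1): 4·1+4·1=8≤9, 4·1+5·1=9≤32, objective 9.
(x,y)=(0,1): 4·0+4·1=4≤9, 4·0+5·1=5≤32, objective 6.
Maximum is 12 at (x,y)=(0,2).

12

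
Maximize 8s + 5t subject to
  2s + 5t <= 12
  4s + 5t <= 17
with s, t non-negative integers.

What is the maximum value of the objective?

32

Relaxing integrality, the LP optimum is 34.00 at (s,t) = (4.25, 0), which is not an integer point.
(s,t)=(4,0): 2·4+5·0=8≤12, 4·4+5·0=16≤17, objective 32.
(s,t)=(3,1): 2·3+5·1=11≤12, 4·3+5·1=17≤17, objective 29.
(s,t)=(3,0): 2·3+5·0=6≤12, 4·3+5·0=12≤17, objective 24.
Maximum is 32 at (s,t)=(4,0).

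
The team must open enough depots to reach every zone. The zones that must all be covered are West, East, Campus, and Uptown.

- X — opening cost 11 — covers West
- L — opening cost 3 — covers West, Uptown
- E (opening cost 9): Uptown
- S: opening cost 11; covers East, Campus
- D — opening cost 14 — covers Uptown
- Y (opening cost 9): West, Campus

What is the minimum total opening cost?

14

Choose L and S: together they cover West, East, Campus, Uptown — every zone.
Total opening cost: 3 + 11 = 14.
No cover costs less than 14.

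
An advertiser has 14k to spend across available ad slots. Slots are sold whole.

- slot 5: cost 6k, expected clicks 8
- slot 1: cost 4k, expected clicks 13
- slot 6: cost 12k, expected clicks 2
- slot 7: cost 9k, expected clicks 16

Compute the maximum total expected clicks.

29

Treat it as a binary knapsack problem.
slot 1 + slot 7: cost 4 + 9 = 13 ≤ 14, expected clicks 13 + 16 = 29.
slot 5 + slot 1: cost 6 + 4 = 10 ≤ 14, expected clicks 8 + 13 = 21.
slot 7: cost 9 ≤ 14, expected clicks 16.
Best is slot 1 and slot 7 with total expected clicks 29.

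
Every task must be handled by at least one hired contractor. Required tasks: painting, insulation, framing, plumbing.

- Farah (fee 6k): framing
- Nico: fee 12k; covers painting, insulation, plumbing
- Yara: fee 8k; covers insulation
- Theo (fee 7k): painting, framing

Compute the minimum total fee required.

18

The greedy cost-per-new-task heuristic would pick Theo and Nico for 19, but a cheaper cover exists.
Choose Farah and Nico: together they cover painting, insulation, framing, plumbing — every task.
Total fee: 6 + 12 = 18.
No cover costs less than 18.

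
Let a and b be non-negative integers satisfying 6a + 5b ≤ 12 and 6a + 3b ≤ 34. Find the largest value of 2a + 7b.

14

(a,b)=(0,2) is feasible, giving 14.
(a,b)=(1,1) is feasible, giving 9.
(a,b)=(0,1) is feasible, giving 7.
The best lattice point is (0,2), giving 14.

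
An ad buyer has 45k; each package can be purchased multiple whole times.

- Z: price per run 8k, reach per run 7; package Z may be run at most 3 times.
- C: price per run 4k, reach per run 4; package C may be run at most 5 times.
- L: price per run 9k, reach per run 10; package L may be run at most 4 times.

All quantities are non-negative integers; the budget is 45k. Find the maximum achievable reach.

48

L has the best ratio (10/9); taking only L gives at most 4×10 = 40 (stopped by the supply cap of 4).
Mixing does better — 2×C and 4×L: price 44 ≤ 45, reach 2·4 + 4·10 = 48.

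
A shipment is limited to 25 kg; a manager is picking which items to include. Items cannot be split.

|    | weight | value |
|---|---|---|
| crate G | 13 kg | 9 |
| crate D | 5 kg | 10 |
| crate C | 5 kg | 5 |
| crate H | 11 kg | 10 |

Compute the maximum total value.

25

Allowing fractional choices, the relaxed optimum would be about 27.8, but items are indivisible.
crate G + crate D + crate C: weight 13 + 5 + 5 = 23 ≤ 25, value 9 + 10 + 5 = 24.
crate D + crate C + crate H: weight 5 + 5 + 11 = 21 ≤ 25, value 10 + 5 + 10 = 25.
crate D + crate H: weight 5 + 11 = 16 ≤ 25, value 10 + 10 = 20.
Best is crate D, crate C, and crate H with total value 25.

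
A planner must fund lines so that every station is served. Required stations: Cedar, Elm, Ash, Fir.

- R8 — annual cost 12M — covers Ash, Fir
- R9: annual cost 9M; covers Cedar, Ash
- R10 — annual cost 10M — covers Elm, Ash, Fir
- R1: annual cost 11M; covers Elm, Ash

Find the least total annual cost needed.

Choose R9 and R10: together they cover Cedar, Elm, Ash, Fir — every station.
Total annual cost: 9 + 10 = 19.
No cover costs less than 19.

19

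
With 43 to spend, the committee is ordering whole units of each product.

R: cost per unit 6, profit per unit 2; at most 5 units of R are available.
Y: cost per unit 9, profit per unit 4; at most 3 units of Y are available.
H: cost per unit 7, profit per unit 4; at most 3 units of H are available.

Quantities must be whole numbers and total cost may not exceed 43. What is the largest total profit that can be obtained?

20

3×Y and 2×H: cost 41 ≤ 43, profit 3·4 + 2·4 = 20.
2×Y and 3×H: cost 39 ≤ 43, profit 2·4 + 3·4 = 20.
Best is 20.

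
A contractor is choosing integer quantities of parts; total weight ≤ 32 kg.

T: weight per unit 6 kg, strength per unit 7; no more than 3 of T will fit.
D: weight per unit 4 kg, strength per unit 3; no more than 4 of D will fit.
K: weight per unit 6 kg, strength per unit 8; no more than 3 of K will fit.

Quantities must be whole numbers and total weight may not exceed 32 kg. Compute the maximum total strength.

2×T and 3×K: weight 30 ≤ 32, strength 2·7 + 3·8 = 38.
1×T, 2×D, and 3×K: weight 32 ≤ 32, strength 1·7 + 2·3 + 3·8 = 37.
Best is 38.

38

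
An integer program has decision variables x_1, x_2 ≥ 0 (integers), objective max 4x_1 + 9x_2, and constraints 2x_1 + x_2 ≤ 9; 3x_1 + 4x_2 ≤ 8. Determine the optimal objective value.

18

(x_1,x_2)=(0,2) is feasible, giving 18.
(x_1,x_2)=(1,1) is feasible, giving 13.
(x_1,x_2)=(0,1) is feasible, giving 9.
Maximum is 18 at (x_1,x_2)=(0,2).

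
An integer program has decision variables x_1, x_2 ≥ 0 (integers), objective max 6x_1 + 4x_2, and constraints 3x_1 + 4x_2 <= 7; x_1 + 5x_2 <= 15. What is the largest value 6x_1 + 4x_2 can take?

(x_1,x_2)=(2,0): 3·2+4·0=6≤7, 1·2+5·0=2≤15, objective 12.
(x_1,x_2)=(1,1): 3·1+4·1=7≤7, 1·1+5·1=6≤15, objective 10.
(x_1,x_2)=(1,0): 3·1+4·0=3≤7, 1·1+5·0=1≤15, objective 6.
The best lattice point is (2,0), giving 12.

12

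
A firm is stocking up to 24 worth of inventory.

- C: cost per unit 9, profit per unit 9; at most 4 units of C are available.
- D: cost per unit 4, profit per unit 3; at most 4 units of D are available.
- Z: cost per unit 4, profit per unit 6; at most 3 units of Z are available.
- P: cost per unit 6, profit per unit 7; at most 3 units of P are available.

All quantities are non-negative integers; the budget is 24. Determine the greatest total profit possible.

This is a bounded integer knapsack.
Take 3×Z and 2×P: cost 24 ≤ 24, profit 3·6 + 2·7 = 32.
Z has the best ratio (6/4) and is taken to its limit of 3; remaining capacity is filled optimally with the others.

32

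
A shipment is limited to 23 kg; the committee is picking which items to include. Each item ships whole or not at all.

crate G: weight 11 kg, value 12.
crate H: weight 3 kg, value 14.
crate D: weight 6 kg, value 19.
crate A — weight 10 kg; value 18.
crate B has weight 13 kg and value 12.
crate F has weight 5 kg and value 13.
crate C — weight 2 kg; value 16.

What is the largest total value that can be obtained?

This is a 0-1 knapsack instance.
crate H + crate D + crate A + crate C: weight 3 + 6 + 10 + 2 = 21 ≤ 23, value 14 + 19 + 18 + 16 = 67.
crate D + crate A + crate F + crate C: weight 6 + 10 + 5 + 2 = 23 ≤ 23, value 19 + 18 + 13 + 16 = 66.
crate H + crate D + crate F + crate C: weight 3 + 6 + 5 + 2 = 16 ≤ 23, value 14 + 19 + 13 + 16 = 62.
Best is crate H, crate D, crate A, and crate C with total value 67.

67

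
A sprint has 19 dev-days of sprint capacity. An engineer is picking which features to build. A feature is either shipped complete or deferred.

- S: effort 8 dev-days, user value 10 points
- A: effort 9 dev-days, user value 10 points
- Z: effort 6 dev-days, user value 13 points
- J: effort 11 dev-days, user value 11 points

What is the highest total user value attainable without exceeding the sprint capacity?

This is a 0-1 knapsack instance.
Take Z and J: effort 6 + 11 = 17 ≤ 19, user value 13 + 11 = 24.
No other feasible combination does better.

24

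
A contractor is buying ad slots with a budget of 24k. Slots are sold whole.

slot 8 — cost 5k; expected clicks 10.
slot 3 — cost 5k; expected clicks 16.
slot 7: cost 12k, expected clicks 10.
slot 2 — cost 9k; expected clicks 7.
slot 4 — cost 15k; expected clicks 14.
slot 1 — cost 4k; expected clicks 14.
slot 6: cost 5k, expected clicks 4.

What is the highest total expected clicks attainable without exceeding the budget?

47

Take slot 8, slot 3, slot 2, and slot 1: cost 5 + 5 + 9 + 4 = 23 ≤ 24, expected clicks 10 + 16 + 7 + 14 = 47.
No other feasible combination does better.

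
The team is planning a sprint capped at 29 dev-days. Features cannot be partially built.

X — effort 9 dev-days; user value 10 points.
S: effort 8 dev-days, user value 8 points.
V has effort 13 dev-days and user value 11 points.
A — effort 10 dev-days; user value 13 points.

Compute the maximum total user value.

Allowing fractional choices, the relaxed optimum would be about 32.7, but features are indivisible.
V + A: effort 13 + 10 = 23 ≤ 29, user value 11 + 13 = 24.
X + S + A: effort 9 + 8 + 10 = 27 ≤ 29, user value 10 + 8 + 13 = 31.
Best is X, S, and A with total user value 31.

31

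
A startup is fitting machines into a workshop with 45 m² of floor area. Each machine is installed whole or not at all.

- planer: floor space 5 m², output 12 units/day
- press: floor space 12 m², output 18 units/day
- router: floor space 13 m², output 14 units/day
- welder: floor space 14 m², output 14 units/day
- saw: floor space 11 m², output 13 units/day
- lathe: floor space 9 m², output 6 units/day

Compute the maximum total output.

58

planer + press + router + welder: floor space 5 + 12 + 13 + 14 = 44 ≤ 45, output 12 + 18 + 14 + 14 = 58.
planer + press + router + saw: floor space 5 + 12 + 13 + 11 = 41 ≤ 45, output 12 + 18 + 14 + 13 = 57.
planer + press + welder + saw: floor space 5 + 12 + 14 + 11 = 42 ≤ 45, output 12 + 18 + 14 + 13 = 57.
Best is planer, press, router, and welder with total output 58.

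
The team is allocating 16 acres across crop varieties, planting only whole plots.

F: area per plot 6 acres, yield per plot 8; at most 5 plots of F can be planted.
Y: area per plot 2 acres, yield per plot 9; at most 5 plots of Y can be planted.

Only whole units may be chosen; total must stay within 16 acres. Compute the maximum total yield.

53

5×Y: area 10 ≤ 16, yield 5·9 = 45.
1×F and 5×Y: area 16 ≤ 16, yield 1·8 + 5·9 = 53.
Best is 53.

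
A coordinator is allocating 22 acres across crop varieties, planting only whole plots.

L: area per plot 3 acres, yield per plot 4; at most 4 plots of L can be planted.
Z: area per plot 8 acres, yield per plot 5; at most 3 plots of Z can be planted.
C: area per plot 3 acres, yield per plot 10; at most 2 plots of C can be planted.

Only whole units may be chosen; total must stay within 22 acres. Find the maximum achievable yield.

36

This is a bounded integer knapsack.
Take 4×L and 2×C: area 18 ≤ 22, yield 4·4 + 2·10 = 36.
C has the best ratio (10/3) and is taken to its limit of 2; remaining capacity is filled optimally with the others.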